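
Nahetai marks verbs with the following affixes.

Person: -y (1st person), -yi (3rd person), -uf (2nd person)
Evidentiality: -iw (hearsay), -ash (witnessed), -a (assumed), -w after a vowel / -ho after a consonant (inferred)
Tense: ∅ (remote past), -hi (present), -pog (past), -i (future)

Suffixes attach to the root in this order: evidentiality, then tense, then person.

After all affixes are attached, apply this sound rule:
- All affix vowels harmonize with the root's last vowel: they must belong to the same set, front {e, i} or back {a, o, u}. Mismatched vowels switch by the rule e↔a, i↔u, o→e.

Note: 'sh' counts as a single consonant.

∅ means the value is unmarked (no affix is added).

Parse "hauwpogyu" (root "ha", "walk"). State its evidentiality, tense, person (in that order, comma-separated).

hearsay, past, 3rd person

Segment: ha-iw-pog-yi.
evidentiality: -iw → hearsay.
tense: -pog → past.
person: -yi → 3rd person.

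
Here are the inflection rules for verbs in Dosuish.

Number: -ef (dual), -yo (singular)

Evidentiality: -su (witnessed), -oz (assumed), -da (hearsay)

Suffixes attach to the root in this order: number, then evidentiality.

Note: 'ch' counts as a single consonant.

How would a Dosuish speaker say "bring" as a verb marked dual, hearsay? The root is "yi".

yiefda

Attach number dual -ef → yief.
Attach evidentiality hearsay -da → yiefda.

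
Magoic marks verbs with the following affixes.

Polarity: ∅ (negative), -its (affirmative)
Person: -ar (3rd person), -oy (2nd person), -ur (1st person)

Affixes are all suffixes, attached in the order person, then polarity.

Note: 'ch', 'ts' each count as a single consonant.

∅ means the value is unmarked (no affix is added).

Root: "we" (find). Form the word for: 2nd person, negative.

weoy

Attach person 2nd person -oy → weoy.
polarity = negative: zero marking, form stays weoy.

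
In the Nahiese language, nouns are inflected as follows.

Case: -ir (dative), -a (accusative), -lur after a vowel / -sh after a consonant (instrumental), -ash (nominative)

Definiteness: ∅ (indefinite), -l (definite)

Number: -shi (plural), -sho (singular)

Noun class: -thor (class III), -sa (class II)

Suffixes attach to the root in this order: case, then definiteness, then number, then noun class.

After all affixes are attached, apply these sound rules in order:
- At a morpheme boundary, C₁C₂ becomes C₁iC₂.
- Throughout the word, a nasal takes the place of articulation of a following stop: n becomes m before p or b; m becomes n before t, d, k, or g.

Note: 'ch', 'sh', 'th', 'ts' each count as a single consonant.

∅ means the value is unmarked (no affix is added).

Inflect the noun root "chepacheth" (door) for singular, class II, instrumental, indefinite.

Attach case instrumental -sh (after consonant 'th') → chepachethsh.
definiteness = indefinite: zero marking, form stays chepachethsh.
Attach number singular -sho → chepachethshsho.
Attach noun class class II -sa → chepachethshshosa.
Apply epenthesis: chepachethshshosa → chepachethishishosa.
Nasal assimilation: no change.

chepachethishishosa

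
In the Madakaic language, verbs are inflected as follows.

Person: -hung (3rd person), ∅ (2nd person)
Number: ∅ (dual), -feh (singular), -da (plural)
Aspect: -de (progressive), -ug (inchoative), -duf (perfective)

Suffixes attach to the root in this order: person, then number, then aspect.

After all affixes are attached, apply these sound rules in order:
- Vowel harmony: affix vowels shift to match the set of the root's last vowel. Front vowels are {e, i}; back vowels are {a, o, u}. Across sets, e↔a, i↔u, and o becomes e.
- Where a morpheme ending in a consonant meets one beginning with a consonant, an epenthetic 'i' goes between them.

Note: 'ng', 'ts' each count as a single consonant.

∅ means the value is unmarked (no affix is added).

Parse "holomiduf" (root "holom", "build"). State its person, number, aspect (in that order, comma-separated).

2nd person, dual, perfective

Segment: holom-duf.
person: ∅ → 2nd person.
number: ∅ → dual.
aspect: -duf → perfective.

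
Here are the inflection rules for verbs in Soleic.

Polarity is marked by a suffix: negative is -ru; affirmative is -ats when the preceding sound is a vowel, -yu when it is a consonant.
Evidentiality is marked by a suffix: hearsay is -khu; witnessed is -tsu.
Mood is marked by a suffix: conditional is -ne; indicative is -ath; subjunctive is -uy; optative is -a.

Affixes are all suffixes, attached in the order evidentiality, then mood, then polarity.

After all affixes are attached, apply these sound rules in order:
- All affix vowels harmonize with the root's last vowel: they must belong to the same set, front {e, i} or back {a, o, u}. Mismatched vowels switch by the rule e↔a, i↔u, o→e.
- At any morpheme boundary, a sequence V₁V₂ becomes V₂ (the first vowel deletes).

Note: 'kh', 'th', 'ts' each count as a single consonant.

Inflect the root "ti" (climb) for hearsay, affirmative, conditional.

tikhinets

Attach evidentiality hearsay -khu → tikhu.
Attach mood conditional -ne → tikhune.
Attach polarity affirmative -ats (after vowel 'e') → tikhuneats.
Apply vowel harmony: tikhuneats → tikhineets.
Apply vowel deletion: tikhineets → tikhinets.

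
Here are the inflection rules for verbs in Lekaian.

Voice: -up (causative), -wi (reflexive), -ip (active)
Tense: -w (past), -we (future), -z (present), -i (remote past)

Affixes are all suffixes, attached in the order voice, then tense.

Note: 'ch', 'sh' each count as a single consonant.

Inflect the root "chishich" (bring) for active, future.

chishichipwe

Attach voice active -ip → chishichip.
Attach tense future -we → chishichipwe.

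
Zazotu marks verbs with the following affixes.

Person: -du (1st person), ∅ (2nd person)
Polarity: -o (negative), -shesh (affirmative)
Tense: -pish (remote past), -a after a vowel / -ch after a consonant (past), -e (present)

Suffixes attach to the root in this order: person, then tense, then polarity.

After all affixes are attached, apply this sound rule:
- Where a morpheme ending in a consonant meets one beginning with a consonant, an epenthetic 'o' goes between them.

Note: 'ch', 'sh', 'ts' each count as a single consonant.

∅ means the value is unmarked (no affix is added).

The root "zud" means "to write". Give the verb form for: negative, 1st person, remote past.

Attach person 1st person -du → zuddu.
Attach tense remote past -pish → zuddupish.
Attach polarity negative -o → zuddupisho.
Apply epenthesis: zuddupisho → zudodupisho.

zudodupisho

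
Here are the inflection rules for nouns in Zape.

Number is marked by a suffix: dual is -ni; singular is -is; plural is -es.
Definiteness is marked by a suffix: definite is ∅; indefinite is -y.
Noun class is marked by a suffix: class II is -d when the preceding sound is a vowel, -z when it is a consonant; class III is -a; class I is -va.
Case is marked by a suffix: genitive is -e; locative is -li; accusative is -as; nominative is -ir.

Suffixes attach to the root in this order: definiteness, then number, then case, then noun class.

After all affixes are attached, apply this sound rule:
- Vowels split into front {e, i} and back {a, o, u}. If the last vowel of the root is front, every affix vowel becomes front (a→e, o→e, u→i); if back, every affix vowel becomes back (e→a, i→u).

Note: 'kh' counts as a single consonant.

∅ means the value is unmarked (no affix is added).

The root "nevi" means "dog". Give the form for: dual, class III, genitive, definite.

definiteness = definite: zero marking, form stays nevi.
Attach number dual -ni → nevini.
Attach case genitive -e → nevinie.
Attach noun class class III -a → neviniea.
Apply vowel harmony: neviniea → neviniee.

neviniee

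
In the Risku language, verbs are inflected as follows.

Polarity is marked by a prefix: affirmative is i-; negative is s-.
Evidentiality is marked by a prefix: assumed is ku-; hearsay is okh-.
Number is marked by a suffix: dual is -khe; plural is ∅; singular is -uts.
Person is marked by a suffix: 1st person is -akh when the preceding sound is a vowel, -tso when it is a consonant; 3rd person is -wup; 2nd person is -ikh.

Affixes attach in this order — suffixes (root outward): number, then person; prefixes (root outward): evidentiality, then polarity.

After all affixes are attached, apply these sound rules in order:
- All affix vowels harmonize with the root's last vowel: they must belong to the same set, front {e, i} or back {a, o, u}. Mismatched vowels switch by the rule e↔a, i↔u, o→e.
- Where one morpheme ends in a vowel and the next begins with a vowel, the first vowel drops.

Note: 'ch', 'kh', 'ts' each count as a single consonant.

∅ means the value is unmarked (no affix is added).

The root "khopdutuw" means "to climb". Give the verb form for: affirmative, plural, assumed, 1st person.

Attach evidentiality assumed ku- → kukhopdutuw.
Attach polarity affirmative i- → ikukhopdutuw.
number = plural: zero marking, form stays ikukhopdutuw.
Attach person 1st person -tso (after consonant 'w') → ikukhopdutuwtso.
Apply vowel harmony: ikukhopdutuwtso → ukukhopdutuwtso.
Vowel deletion: no change.

ukukhopdutuwtso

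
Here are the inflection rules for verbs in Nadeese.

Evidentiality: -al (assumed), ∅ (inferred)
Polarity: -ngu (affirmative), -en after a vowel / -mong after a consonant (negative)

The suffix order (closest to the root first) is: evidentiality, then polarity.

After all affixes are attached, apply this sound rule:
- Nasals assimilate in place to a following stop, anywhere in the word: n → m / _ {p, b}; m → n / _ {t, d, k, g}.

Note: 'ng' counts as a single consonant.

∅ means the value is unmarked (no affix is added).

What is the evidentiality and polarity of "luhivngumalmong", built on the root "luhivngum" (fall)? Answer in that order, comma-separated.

assumed, negative

Segment: luhivngum-al-mong.
evidentiality: -al → assumed.
polarity: -en/mong → negative.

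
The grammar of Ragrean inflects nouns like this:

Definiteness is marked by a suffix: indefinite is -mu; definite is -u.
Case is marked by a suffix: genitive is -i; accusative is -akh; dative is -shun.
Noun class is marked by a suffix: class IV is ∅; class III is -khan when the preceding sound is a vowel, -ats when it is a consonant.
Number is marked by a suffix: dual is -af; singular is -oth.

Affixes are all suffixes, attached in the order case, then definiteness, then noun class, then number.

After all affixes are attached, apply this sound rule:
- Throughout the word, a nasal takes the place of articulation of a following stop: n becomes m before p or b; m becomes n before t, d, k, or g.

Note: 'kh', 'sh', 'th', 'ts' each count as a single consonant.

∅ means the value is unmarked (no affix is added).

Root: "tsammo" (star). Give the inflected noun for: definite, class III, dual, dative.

Attach case dative -shun → tsammoshun.
Attach definiteness definite -u → tsammoshunu.
Attach noun class class III -khan (after vowel 'u') → tsammoshunukhan.
Attach number dual -af → tsammoshunukhanaf.
Nasal assimilation: no change.

tsammoshunukhanaf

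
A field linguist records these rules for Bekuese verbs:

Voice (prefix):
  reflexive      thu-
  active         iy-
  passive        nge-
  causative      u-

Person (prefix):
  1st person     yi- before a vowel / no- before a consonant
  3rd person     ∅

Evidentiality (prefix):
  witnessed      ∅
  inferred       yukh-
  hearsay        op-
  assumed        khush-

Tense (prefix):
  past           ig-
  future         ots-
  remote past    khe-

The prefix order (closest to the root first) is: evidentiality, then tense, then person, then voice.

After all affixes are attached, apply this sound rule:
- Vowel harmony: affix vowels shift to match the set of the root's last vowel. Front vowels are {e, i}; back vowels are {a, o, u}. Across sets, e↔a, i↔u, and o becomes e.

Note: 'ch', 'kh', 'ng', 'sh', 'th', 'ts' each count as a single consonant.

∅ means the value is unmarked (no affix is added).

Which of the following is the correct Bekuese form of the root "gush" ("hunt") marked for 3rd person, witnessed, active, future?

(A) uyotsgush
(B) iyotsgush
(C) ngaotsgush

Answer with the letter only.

evidentiality = witnessed: zero marking, form stays gush.
Attach tense future ots- → otsgush.
person = 3rd person: zero marking, form stays otsgush.
Attach voice active iy- → iyotsgush.
Apply vowel harmony: iyotsgush → uyotsgush.
So the correct form is uyotsgush, option (A).
(B) iyotsgush is wrong: it fails to apply the sound rule(s).
(C) ngaotsgush is wrong: it uses passive instead of active for voice.

A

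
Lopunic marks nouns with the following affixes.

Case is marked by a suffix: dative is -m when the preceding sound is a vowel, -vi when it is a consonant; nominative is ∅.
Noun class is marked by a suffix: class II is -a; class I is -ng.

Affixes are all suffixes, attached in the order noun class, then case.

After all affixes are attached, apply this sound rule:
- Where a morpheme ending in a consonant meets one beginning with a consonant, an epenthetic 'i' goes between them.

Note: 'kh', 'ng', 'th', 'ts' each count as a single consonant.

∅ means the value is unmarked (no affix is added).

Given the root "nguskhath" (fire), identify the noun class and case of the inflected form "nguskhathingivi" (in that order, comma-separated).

class I, dative

Segment: nguskhath-ng-vi.
noun class: -ng → class I.
case: -m/vi → dative.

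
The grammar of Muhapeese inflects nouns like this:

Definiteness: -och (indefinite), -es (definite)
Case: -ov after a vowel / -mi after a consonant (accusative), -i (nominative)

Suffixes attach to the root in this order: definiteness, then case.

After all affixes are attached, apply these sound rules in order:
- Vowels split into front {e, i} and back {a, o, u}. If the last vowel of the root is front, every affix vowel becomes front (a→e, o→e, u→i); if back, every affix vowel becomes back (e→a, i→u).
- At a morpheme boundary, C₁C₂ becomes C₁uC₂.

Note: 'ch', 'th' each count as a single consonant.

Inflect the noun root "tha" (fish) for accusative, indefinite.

Attach definiteness indefinite -och → thaoch.
Attach case accusative -mi (after consonant 'ch') → thaochmi.
Apply vowel harmony: thaochmi → thaochmu.
Apply epenthesis: thaochmu → thaochumu.

thaochumu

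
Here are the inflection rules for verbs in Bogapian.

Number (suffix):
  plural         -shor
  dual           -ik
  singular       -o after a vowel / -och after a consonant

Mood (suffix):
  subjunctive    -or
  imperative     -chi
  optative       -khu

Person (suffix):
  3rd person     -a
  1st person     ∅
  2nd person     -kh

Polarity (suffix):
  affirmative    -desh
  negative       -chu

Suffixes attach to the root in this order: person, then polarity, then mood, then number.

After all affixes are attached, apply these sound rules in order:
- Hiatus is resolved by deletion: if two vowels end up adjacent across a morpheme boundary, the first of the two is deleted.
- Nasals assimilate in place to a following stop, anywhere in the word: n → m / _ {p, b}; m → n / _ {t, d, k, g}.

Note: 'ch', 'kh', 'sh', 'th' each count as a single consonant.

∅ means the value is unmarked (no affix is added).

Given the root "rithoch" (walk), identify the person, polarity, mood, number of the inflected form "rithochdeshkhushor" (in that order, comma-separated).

Segment: rithoch-desh-khu-shor.
person: ∅ → 1st person.
polarity: -desh → affirmative.
mood: -khu → optative.
number: -shor → plural.

1st person, affirmative, optative, plural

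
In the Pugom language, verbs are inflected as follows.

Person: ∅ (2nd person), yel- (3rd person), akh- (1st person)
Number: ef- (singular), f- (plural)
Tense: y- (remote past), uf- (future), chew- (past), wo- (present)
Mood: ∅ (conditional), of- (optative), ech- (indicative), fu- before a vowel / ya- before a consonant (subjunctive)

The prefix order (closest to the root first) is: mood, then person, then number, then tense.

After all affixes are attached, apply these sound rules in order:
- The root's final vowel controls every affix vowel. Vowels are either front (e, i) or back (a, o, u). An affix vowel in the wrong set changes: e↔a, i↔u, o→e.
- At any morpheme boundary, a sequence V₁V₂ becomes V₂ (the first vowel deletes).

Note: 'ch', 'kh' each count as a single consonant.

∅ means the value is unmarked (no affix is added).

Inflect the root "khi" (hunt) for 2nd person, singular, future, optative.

ifefefkhi

Attach mood optative of- → ofkhi.
person = 2nd person: zero marking, form stays ofkhi.
Attach number singular ef- → efofkhi.
Attach tense future uf- → ufefofkhi.
Apply vowel harmony: ufefofkhi → ifefefkhi.
Vowel deletion: no change.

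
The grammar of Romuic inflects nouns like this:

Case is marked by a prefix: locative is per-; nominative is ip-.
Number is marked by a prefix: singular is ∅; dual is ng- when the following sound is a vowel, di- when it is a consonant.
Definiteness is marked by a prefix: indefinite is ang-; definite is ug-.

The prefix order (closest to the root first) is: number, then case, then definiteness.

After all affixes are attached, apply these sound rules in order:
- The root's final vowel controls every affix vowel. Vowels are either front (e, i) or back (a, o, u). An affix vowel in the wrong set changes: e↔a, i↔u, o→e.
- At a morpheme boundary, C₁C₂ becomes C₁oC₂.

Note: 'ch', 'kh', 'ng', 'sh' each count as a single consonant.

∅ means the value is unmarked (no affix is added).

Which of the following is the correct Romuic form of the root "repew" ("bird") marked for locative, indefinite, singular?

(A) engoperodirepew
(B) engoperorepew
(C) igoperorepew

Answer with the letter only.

number = singular: zero marking, form stays repew.
Attach case locative per- → perrepew.
Attach definiteness indefinite ang- → angperrepew.
Apply vowel harmony: angperrepew → engperrepew.
Apply epenthesis: engperrepew → engoperorepew.
So the correct form is engoperorepew, option (B).
(C) igoperorepew is wrong: it uses definite instead of indefinite for definiteness.
(A) engoperodirepew is wrong: it uses dual instead of singular for number.

B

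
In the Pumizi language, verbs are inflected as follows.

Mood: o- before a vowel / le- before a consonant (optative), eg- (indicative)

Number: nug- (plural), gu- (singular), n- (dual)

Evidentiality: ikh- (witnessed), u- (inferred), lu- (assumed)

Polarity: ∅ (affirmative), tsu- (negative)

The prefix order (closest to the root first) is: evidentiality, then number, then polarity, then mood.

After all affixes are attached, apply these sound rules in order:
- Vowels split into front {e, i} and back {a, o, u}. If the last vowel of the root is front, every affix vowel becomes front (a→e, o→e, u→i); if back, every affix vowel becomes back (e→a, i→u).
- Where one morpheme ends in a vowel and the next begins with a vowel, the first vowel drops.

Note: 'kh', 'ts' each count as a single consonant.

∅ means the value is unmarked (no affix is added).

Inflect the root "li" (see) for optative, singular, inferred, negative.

letsigili

Attach evidentiality inferred u- → uli.
Attach number singular gu- → guuli.
Attach polarity negative tsu- → tsuguuli.
Attach mood optative le- (before consonant 'ts') → letsuguuli.
Apply vowel harmony: letsuguuli → letsigiili.
Apply vowel deletion: letsigiili → letsigili.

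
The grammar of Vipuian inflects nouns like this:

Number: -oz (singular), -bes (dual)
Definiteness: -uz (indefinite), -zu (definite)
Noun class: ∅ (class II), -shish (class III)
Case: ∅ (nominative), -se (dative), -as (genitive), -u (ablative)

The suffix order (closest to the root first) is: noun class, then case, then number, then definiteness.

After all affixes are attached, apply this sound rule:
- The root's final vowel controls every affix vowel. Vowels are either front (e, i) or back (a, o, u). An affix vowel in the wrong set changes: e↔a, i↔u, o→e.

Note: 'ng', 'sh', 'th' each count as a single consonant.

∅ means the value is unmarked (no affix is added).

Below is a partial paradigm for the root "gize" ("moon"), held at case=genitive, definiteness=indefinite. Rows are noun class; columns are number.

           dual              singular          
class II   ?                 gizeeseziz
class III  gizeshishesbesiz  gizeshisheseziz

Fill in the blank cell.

gizeesbesiz

noun class = class II: zero marking, form stays gize.
Attach case genitive -as → gizeas.
Attach number dual -bes → gizeasbes.
Attach definiteness indefinite -uz → gizeasbesuz.
Apply vowel harmony: gizeasbesuz → gizeesbesiz.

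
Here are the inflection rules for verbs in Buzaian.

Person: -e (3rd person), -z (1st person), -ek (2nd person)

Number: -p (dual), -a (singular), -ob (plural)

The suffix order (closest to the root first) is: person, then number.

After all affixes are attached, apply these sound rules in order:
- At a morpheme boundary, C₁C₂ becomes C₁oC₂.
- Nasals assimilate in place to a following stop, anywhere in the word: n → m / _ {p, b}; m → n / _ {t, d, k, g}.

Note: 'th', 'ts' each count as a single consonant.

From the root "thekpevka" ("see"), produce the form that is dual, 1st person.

Attach person 1st person -z → thekpevkaz.
Attach number dual -p → thekpevkazp.
Apply epenthesis: thekpevkazp → thekpevkazop.
Nasal assimilation: no change.

thekpevkazop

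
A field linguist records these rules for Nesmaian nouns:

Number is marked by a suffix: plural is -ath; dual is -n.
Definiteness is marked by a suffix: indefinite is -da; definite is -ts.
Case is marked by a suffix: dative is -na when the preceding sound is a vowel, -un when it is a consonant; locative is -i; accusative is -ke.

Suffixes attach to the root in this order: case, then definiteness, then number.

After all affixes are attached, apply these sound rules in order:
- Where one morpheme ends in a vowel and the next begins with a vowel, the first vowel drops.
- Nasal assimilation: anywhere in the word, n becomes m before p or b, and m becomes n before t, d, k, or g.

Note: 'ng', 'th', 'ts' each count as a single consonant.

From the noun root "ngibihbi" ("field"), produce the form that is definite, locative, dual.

ngibihbitsn

Attach case locative -i → ngibihbii.
Attach definiteness definite -ts → ngibihbiits.
Attach number dual -n → ngibihbiitsn.
Apply vowel deletion: ngibihbiitsn → ngibihbitsn.
Nasal assimilation: no change.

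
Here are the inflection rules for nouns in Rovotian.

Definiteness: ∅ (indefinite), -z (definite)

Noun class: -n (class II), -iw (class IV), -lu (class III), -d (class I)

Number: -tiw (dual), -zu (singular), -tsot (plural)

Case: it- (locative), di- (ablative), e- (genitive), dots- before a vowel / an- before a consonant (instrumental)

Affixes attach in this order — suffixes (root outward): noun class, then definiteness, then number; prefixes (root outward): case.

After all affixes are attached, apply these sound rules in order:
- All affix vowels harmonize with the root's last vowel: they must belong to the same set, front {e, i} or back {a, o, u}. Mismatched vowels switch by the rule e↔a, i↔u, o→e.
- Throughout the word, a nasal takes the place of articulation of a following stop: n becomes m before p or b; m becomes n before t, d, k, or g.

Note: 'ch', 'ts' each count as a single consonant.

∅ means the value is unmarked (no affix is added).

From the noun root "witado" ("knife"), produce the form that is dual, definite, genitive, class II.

awitadonztuw

Attach noun class class II -n → witadon.
Attach definiteness definite -z → witadonz.
Attach case genitive e- → ewitadonz.
Attach number dual -tiw → ewitadonztiw.
Apply vowel harmony: ewitadonztiw → awitadonztuw.
Nasal assimilation: no change.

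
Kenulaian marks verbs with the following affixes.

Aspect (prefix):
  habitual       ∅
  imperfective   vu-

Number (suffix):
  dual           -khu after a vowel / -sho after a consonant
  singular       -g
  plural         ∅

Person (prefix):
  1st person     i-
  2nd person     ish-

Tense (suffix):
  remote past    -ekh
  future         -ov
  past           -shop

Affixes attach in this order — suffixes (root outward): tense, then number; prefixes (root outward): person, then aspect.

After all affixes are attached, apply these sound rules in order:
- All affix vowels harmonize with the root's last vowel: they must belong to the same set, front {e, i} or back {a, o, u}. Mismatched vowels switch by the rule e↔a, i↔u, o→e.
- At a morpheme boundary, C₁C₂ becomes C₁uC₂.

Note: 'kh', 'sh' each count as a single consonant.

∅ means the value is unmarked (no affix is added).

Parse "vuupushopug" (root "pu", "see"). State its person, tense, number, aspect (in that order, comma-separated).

Segment: vu-i-pu-shop-g.
person: i- → 1st person.
tense: -shop → past.
number: -g → singular.
aspect: vu- → imperfective.

1st person, past, singular, imperfective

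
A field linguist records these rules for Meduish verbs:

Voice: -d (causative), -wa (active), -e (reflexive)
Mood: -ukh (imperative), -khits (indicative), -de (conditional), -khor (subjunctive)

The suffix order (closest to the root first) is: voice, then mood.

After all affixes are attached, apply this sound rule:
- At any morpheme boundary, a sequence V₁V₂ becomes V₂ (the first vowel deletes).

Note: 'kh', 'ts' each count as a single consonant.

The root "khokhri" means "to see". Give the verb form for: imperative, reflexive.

Attach voice reflexive -e → khokhrie.
Attach mood imperative -ukh → khokhrieukh.
Apply vowel deletion: khokhrieukh → khokhrukh.

khokhrukh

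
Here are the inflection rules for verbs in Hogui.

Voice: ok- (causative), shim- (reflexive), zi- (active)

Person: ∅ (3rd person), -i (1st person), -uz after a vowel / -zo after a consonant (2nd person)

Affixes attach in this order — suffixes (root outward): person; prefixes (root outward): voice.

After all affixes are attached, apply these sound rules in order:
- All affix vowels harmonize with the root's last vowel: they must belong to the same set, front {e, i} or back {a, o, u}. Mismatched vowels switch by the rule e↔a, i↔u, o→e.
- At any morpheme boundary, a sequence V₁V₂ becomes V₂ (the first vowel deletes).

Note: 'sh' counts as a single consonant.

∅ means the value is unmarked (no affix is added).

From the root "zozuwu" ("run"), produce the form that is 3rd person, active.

Attach voice active zi- → zizozuwu.
person = 3rd person: zero marking, form stays zizozuwu.
Apply vowel harmony: zizozuwu → zuzozuwu.
Vowel deletion: no change.

zuzozuwu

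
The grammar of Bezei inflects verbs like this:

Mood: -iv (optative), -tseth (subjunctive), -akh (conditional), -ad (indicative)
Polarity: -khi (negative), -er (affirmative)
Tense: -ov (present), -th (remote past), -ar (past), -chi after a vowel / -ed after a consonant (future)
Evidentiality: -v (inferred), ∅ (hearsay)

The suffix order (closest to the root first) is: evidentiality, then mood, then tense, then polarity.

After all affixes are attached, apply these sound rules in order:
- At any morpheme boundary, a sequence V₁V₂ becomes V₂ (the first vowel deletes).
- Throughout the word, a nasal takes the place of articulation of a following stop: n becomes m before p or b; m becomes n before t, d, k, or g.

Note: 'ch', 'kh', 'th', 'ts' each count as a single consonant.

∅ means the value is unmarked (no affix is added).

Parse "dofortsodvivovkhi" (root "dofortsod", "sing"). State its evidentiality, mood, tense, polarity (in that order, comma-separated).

inferred, optative, present, negative

Segment: dofortsod-v-iv-ov-khi.
evidentiality: -v → inferred.
mood: -iv → optative.
tense: -ov → present.
polarity: -khi → negative.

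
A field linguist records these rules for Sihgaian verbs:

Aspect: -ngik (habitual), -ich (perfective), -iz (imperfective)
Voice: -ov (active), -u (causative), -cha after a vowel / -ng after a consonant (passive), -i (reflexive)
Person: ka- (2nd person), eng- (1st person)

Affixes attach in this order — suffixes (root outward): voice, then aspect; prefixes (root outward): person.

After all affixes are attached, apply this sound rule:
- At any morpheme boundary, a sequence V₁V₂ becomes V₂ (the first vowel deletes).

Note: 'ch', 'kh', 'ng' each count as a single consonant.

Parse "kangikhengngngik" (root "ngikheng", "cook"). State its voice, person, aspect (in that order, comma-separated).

Segment: ka-ngikheng-ng-ngik.
voice: -cha/ng → passive.
person: ka- → 2nd person.
aspect: -ngik → habitual.

passive, 2nd person, habitual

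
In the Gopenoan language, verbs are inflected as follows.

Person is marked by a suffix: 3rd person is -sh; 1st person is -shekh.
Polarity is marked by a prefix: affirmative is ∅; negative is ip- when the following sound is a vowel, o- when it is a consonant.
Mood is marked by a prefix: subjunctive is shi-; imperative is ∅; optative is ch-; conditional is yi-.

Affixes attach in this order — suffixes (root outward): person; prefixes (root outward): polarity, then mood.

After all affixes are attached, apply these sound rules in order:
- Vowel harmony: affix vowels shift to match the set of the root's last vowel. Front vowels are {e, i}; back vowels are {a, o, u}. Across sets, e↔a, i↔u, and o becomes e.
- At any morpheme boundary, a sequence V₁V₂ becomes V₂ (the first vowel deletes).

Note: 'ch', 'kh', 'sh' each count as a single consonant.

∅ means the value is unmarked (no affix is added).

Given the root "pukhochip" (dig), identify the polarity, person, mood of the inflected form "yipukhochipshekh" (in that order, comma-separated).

Segment: yi-pukhochip-shekh.
polarity: ∅ → affirmative.
person: -shekh → 1st person.
mood: yi- → conditional.

affirmative, 1st person, conditional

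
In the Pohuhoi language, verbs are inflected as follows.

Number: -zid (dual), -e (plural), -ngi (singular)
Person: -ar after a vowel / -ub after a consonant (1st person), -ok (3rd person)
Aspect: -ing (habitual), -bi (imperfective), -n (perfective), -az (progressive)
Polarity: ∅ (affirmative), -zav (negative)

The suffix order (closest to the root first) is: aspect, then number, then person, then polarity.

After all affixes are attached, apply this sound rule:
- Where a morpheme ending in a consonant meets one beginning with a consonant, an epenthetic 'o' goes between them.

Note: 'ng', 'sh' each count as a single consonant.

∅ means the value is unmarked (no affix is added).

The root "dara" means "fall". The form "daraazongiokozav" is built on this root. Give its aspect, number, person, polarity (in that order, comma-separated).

Segment: dara-az-ngi-ok-zav.
aspect: -az → progressive.
number: -ngi → singular.
person: -ok → 3rd person.
polarity: -zav → negative.

progressive, singular, 3rd person, negative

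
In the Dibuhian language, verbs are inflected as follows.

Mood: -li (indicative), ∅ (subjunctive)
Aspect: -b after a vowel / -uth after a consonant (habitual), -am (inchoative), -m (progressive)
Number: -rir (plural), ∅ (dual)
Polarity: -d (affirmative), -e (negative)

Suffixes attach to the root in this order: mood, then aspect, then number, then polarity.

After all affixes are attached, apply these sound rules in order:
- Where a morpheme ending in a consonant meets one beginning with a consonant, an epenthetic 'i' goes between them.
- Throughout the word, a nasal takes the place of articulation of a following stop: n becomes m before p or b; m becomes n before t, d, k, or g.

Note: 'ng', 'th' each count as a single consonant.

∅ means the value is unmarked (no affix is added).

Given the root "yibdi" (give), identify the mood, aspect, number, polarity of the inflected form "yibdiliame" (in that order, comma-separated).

indicative, inchoative, dual, negative

Segment: yibdi-li-am-e.
mood: -li → indicative.
aspect: -am → inchoative.
number: ∅ → dual.
polarity: -e → negative.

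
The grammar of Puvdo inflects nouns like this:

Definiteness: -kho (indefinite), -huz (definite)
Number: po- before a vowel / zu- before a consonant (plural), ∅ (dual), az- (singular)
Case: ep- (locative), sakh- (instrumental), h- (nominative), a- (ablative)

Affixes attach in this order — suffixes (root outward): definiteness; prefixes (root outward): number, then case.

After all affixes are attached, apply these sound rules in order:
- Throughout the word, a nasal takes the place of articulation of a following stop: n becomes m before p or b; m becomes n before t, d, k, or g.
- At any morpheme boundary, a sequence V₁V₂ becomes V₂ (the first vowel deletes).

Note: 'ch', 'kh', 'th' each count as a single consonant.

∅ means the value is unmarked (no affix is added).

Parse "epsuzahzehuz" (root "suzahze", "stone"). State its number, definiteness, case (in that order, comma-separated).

dual, definite, locative

Segment: ep-suzahze-huz.
number: ∅ → dual.
definiteness: -huz → definite.
case: ep- → locative.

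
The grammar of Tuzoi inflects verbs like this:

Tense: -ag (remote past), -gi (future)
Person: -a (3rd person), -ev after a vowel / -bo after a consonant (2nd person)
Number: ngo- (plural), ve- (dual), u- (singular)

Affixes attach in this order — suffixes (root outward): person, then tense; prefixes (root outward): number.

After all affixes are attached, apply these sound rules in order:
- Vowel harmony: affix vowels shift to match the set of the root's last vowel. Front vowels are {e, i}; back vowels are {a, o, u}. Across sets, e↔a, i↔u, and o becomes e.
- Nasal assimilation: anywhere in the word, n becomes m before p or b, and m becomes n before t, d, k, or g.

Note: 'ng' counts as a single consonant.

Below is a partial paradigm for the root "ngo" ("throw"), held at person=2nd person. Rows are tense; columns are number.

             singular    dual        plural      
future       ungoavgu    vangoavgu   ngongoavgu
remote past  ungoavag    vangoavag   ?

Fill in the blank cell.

Attach person 2nd person -ev (after vowel 'o') → ngoev.
Attach number plural ngo- → ngongoev.
Attach tense remote past -ag → ngongoevag.
Apply vowel harmony: ngongoevag → ngongoavag.
Nasal assimilation: no change.

ngongoavag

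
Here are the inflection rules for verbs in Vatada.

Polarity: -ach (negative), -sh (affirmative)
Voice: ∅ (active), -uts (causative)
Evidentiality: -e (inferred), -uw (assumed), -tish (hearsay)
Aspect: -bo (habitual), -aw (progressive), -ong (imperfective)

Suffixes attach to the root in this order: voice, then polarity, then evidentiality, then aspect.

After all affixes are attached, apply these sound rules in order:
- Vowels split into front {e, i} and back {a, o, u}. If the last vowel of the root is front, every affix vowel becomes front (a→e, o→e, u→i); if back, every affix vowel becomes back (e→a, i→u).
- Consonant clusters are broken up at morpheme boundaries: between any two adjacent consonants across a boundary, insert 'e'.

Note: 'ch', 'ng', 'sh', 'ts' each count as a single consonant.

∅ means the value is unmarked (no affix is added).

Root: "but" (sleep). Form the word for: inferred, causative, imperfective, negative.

Attach voice causative -uts → bututs.
Attach polarity negative -ach → bututsach.
Attach evidentiality inferred -e → bututsache.
Attach aspect imperfective -ong → bututsacheong.
Apply vowel harmony: bututsacheong → bututsachaong.
Epenthesis: no change.

bututsachaong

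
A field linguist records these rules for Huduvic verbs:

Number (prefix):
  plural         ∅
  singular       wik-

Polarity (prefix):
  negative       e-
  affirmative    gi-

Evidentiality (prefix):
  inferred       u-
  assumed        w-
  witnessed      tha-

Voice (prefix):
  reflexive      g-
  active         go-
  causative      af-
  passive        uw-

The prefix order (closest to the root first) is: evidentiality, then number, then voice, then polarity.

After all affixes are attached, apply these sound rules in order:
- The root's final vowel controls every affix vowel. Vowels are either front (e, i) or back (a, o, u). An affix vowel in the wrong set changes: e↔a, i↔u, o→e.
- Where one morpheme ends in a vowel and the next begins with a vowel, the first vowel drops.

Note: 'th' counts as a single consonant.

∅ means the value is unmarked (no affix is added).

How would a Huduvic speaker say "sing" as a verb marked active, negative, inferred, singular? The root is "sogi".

Attach evidentiality inferred u- → usogi.
Attach number singular wik- → wikusogi.
Attach voice active go- → gowikusogi.
Attach polarity negative e- → egowikusogi.
Apply vowel harmony: egowikusogi → egewikisogi.
Vowel deletion: no change.

egewikisogi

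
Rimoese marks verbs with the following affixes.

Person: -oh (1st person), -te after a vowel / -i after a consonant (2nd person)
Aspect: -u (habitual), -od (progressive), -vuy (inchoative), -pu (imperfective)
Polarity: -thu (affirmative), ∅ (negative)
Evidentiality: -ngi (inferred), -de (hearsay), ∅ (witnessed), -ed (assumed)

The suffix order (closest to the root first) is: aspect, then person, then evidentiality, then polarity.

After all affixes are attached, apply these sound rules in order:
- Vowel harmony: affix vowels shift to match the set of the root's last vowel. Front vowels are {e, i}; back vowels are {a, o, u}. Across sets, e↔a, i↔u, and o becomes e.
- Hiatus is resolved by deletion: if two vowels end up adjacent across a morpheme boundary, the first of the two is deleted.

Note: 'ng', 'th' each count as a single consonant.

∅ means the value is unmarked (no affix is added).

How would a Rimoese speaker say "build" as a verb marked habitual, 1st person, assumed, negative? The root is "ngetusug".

Attach aspect habitual -u → ngetusugu.
Attach person 1st person -oh → ngetusuguoh.
Attach evidentiality assumed -ed → ngetusuguohed.
polarity = negative: zero marking, form stays ngetusuguohed.
Apply vowel harmony: ngetusuguohed → ngetusuguohad.
Apply vowel deletion: ngetusuguohad → ngetusugohad.

ngetusugohad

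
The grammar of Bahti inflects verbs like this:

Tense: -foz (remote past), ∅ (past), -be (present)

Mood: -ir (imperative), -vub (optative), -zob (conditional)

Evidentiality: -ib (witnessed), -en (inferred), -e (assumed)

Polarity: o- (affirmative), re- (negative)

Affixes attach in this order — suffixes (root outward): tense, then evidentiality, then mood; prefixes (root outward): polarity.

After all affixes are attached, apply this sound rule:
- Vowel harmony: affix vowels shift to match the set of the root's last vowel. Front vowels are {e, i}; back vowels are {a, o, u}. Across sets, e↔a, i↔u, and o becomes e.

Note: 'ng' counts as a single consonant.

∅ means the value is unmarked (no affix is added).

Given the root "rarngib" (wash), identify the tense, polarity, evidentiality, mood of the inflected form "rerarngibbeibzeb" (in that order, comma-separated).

Segment: re-rarngib-be-ib-zob.
tense: -be → present.
polarity: re- → negative.
evidentiality: -ib → witnessed.
mood: -zob → conditional.

present, negative, witnessed, conditional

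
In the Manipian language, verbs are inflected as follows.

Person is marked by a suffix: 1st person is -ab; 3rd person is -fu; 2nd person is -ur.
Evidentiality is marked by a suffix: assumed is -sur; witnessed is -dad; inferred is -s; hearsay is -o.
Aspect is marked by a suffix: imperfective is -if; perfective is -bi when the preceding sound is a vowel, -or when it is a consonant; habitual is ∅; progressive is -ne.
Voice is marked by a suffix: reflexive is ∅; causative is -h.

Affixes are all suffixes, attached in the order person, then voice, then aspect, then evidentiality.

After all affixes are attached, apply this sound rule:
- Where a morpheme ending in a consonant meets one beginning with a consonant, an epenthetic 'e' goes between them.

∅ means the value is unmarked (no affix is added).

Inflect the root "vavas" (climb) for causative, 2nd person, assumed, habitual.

Attach person 2nd person -ur → vavasur.
Attach voice causative -h → vavasurh.
aspect = habitual: zero marking, form stays vavasurh.
Attach evidentiality assumed -sur → vavasurhsur.
Apply epenthesis: vavasurhsur → vavasurehesur.

vavasurehesur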